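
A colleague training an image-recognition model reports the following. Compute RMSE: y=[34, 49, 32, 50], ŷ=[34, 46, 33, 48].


MSE = 14/4 = 3.5
RMSE = √(14/4) = 1.8708

1.8708


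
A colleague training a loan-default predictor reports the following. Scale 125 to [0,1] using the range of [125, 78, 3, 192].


min=3, max=192
(125-3)/(192-3) = 122/189 = 0.6455

0.6455


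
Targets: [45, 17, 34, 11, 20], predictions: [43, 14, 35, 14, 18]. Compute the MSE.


Squared errors: (45-43)²=4, (17-14)²=9, (34-35)²=1, (11-14)²=9, (20-18)²=4
Sum = 27
MSE = 27/5 = 27/5

27/5


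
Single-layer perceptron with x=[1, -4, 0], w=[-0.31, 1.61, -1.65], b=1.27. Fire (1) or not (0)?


z = (1)·(-0.31) + (-4)·(1.61) + (0)·(-1.65) + 1.27
  = -5.48
step(z) = 0 (z<0)

0


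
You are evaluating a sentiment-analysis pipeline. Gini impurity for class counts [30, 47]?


Probabilities: [30/77, 47/77] ≈ [0.3896, 0.6104]
Σpᵢ² = (900 + 2209)/77² = 3109/5929
Gini = 1 - Σpᵢ² = 1 - 3109/5929 = 0.4756

0.4756


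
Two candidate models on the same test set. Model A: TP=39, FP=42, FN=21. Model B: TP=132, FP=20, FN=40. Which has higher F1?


Model A: P=39/81=0.4815, R=39/60=0.65, F1=2PR/(P+R)=2TP/(2TP+FP+FN)=78/141=0.5532
Model B: P=132/152=0.8684, R=132/172=0.7674, F1=2PR/(P+R)=2TP/(2TP+FP+FN)=264/324=0.8148
0.5532 < 0.8148 → Model B

Model B


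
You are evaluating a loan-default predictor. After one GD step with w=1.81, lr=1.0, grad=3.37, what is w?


w_new = w - α·∇
= 1.81 - 1.0·3.37
= 1.81 - 3.37
= -1.56

-1.56


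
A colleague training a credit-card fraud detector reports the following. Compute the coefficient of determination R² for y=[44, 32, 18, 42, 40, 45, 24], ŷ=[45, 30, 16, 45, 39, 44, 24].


ȳ = 35
SS_res = Σ(y-ŷ)² = 20
SS_tot = Σ(y-ȳ)² = 674
R² = 1 - SS_res/SS_tot = 1 - 0.0297 = 0.9703

0.9703


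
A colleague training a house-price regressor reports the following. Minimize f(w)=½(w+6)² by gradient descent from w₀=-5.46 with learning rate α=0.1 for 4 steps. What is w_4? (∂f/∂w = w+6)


step 1: grad = -5.46+6 = 0.54; w = -5.46 - 0.1·(0.54) = -5.514
step 2: grad = -5.514+6 = 0.486; w = -5.514 - 0.1·(0.486) = -5.5626
step 3: grad = -5.5626+6 = 0.4374; w = -5.5626 - 0.1·(0.4374) = -5.60634
step 4: grad = -5.60634+6 = 0.39366; w = -5.60634 - 0.1·(0.39366) = -5.645706

-5.645706


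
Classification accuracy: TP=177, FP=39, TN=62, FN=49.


Accuracy = (TP+TN)/(TP+TN+FP+FN)
= (177+62)/(327)
= 239/327 = 73.09%

73.09%


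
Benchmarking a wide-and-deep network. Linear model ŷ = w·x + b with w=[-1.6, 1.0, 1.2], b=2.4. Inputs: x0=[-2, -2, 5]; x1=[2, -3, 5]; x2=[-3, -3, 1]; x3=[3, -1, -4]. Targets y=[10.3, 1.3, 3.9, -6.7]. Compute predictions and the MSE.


ŷ0 = (-1.6)·(-2) + (1.0)·(-2) + (1.2)·(5) + 2.4 = 9.6
ŷ1 = (-1.6)·(2) + (1.0)·(-3) + (1.2)·(5) + 2.4 = 2.2
ŷ2 = (-1.6)·(-3) + (1.0)·(-3) + (1.2)·(1) + 2.4 = 5.4
ŷ3 = (-1.6)·(3) + (1.0)·(-1) + (1.2)·(-4) + 2.4 = -8.2
errors² = [0.49, 0.81, 2.25, 2.25]
MSE = 5.8000/4 = 1.45

1.45


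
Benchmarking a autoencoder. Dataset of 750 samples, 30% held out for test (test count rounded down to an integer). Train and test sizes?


Test = ⌊750·30/100⌋ = 225
Train = 750 - 225 = 525

Train: 525, Test: 225


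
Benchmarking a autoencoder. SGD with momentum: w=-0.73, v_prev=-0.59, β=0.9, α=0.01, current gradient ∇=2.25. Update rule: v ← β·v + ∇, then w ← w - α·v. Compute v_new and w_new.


v_new = 0.9·-0.59 + 2.25 = -0.531 + 2.25 = 1.719
w_new = -0.73 - 0.01·1.719 = -0.73 - 0.01719 = -0.74719

v_new=1.719, w_new=-0.74719


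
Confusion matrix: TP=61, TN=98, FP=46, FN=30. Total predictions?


Total = TP + TN + FP + FN
= 61 + 98 + 46 + 30
= 235
(Predicted positive: 107, predicted negative: 128)

235


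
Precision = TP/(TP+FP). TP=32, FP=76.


Precision = TP/(TP+FP)
= 32/(32+76)
= 32/108 = 29.63%

29.63%


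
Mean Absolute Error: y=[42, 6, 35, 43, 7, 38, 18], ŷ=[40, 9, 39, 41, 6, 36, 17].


Absolute errors: |42-40|=2, |6-9|=3, |35-39|=4, |43-41|=2, |7-6|=1, |38-36|=2, |18-17|=1
Sum = 15
MAE = 15/7 = 15/7

15/7


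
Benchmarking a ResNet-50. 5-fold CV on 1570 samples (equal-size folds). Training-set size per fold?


Fold size = 1570/5 = 314
Training per fold = 1570 - 314 = 1256

1256


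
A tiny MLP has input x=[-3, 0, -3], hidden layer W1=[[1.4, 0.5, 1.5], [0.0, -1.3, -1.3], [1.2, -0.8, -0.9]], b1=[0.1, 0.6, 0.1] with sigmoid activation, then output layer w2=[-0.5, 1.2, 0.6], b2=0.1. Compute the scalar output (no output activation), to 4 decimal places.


z1[0] = (1.4)·(-3) + (0.5)·(0) + (1.5)·(-3) + 0.1 = -8.6
z1[1] = (0.0)·(-3) + (-1.3)·(0) + (-1.3)·(-3) + 0.6 = 4.5
z1[2] = (1.2)·(-3) + (-0.8)·(0) + (-0.9)·(-3) + 0.1 = -0.8
h = sigmoid(z1) = [0.0002, 0.989, 0.31]
output = (-0.5)·(0.0002) + (1.2)·(0.989) + (0.6)·(0.31) + 0.1 = 1.4727

1.4727


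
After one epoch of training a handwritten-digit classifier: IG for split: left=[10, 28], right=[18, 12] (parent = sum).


Parent = [28, 40], H_parent = 0.9774
H_left = 0.8315 (n=38), H_right = 0.971 (n=30)
H_children = (38/68)·0.8315 + (30/68)·0.971 = 0.893
IG = 0.9774 - 0.893 = 0.0844

0.0844


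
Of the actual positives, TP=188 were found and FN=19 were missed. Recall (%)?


Recall = TP/(TP+FN)
= 188/(188+19)
= 188/207 = 90.82%

90.82%


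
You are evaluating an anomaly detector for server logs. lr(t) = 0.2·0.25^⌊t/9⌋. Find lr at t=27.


n_drops = ⌊27/9⌋ = 3
lr = 0.2·0.25^3 = 0.2·0.015625 = 0.003125

0.003125


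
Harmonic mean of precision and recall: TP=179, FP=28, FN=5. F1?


Precision = 179/207 = 0.8647
Recall = 179/184 = 0.9728
F1 = 2·P·R/(P+R) = 2·TP/(2·TP+FP+FN) = 358/(358+28+5) = 358/391 = 0.9156

0.9156


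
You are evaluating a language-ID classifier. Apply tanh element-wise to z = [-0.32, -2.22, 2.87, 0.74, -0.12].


tanh(-0.32) = -0.3095
tanh(-2.22) = -0.9767
tanh(2.87) = 0.9936
tanh(0.74) = 0.6291
tanh(-0.12) = -0.1194
result = [-0.3095, -0.9767, 0.9936, 0.6291, -0.1194]

[-0.3095, -0.9767, 0.9936, 0.6291, -0.1194]


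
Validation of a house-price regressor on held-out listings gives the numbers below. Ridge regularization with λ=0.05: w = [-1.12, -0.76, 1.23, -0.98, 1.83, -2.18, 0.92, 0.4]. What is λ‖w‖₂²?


‖w‖₂² = (-1.12)² + (-0.76)² + (1.23)² + (-0.98)² + (1.83)² + (-2.18)² + (0.92)² + (0.4)²
     = 1.2544 + 0.5776 + 1.5129 + 0.9604 + 3.3489 + 4.7524 + 0.8464 + 0.16
     = 13.413
λ·‖w‖₂² = 0.05·13.413 = 0.67065

0.67065


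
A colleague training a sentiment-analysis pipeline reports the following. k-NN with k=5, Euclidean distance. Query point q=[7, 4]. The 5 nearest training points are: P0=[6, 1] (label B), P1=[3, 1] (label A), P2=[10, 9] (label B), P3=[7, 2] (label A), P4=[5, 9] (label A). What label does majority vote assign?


d(q,P0) = 3.1623  (label B)
d(q,P1) = 5.0  (label A)
d(q,P2) = 5.831  (label B)
d(q,P3) = 2.0  (label A)
d(q,P4) = 5.3852  (label A)
Votes: A=3, B=2
Majority → A

A


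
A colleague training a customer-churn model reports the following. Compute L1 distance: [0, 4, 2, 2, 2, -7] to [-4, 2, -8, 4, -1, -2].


d = |0+ 4| + |4-2| + |2+ 8| + |2-4| + |2+ 1| + |-7+ 2|
  = 4 + 2 + 10 + 2 + 3 + 5
  = 26

26


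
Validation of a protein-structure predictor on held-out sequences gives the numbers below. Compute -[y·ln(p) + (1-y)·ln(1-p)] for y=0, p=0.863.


BCE = -[y·ln(p) + (1-y)·ln(1-p)]
= -0 - 1·ln(1-0.863)
= -ln(0.137) = 1.9878

1.9878


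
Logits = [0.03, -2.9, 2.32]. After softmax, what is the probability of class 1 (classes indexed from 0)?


Exponentials: e^0.03=1.0305, e^-2.9=0.055, e^2.32=10.1757
Sum = 11.2612
Softmax = [0.0915, 0.0049, 0.9036]
p[1] = 0.055/11.2612 = 0.0049

0.0049


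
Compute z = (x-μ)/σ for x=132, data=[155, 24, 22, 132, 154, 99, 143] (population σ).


μ = 104.1429, σ = 54.1886
z = (132 - 104.1429)/54.1886 = 0.5141

0.5141


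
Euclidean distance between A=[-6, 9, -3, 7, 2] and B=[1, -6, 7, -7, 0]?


d = √((-6-1)² + (9+ 6)² + (-3-7)² + (7+ 7)² + (2-0)²)
  = √(49 + 225 + 100 + 196 + 4)
  = √574 = 23.9583

23.9583


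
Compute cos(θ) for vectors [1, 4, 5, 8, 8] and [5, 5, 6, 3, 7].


A·B = 1·5 + 4·5 + 5·6 + 8·3 + 8·7 = 135
‖A‖ = √170 = 13.0384, ‖B‖ = √144 = 12
cos = 135/(√170·√144) = 135/√24480 = 0.8628

0.8628


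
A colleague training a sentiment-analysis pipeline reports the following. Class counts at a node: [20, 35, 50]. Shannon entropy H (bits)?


Probabilities: [20/105, 35/105, 50/105] ≈ [0.1905, 0.3333, 0.4762]
H = -((20/105)·log₂(20/105) + (35/105)·log₂(35/105) + (50/105)·log₂(50/105))
  = 1.4937 bits

1.4937 bits


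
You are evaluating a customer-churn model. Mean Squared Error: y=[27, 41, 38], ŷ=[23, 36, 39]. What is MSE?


Squared errors: (27-23)²=16, (41-36)²=25, (38-39)²=1
Sum = 42
MSE = 42/3 = 14

14


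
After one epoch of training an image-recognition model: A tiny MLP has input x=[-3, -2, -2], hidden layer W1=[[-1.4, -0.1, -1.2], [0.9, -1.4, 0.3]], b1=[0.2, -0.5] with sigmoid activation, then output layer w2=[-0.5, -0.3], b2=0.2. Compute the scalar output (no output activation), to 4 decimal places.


z1[0] = (-1.4)·(-3) + (-0.1)·(-2) + (-1.2)·(-2) + 0.2 = 7.0
z1[1] = (0.9)·(-3) + (-1.4)·(-2) + (0.3)·(-2) - 0.5 = -1.0
h = sigmoid(z1) = [0.9991, 0.2689]
output = (-0.5)·(0.9991) + (-0.3)·(0.2689) + 0.2 = -0.3802

-0.3802


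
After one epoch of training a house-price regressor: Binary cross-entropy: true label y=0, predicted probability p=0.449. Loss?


BCE = -[y·ln(p) + (1-y)·ln(1-p)]
= -0 - 1·ln(1-0.449)
= -ln(0.551) = 0.596

0.596


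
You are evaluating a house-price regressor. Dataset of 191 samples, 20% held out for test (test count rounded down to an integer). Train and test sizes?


Test = ⌊191·20/100⌋ = 38
Train = 191 - 38 = 153

Train: 153, Test: 38


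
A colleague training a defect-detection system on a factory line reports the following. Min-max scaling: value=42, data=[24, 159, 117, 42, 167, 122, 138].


min=24, max=167
(42-24)/(167-24) = 18/143 = 0.1259

0.1259


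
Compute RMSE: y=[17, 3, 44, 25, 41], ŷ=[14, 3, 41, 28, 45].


MSE = 43/5 = 8.6
RMSE = √(43/5) = 2.9326

2.9326


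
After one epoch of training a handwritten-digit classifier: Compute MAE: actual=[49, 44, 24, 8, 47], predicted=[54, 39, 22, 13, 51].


Absolute errors: |49-54|=5, |44-39|=5, |24-22|=2, |8-13|=5, |47-51|=4
Sum = 21
MAE = 21/5 = 21/5

21/5


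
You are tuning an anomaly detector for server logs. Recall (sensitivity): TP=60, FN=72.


Recall = TP/(TP+FN)
= 60/(60+72)
= 60/132 = 45.45%

45.45%


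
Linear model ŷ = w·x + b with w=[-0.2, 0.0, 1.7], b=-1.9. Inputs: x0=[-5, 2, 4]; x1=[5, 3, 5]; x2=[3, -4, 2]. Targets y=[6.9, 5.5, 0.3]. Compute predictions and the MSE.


ŷ0 = (-0.2)·(-5) + (0.0)·(2) + (1.7)·(4) - 1.9 = 5.9
ŷ1 = (-0.2)·(5) + (0.0)·(3) + (1.7)·(5) - 1.9 = 5.6
ŷ2 = (-0.2)·(3) + (0.0)·(-4) + (1.7)·(2) - 1.9 = 0.9
errors² = [1.0, 0.01, 0.36]
MSE = 1.3700/3 = 0.4567

0.4567


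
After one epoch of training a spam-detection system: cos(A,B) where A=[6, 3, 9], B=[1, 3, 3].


A·B = 6·1 + 3·3 + 9·3 = 42
‖A‖ = √126 = 11.225, ‖B‖ = √19 = 4.3589
cos = 42/(√126·√19) = 42/√2394 = 0.8584

0.8584


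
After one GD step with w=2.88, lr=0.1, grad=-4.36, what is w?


w_new = w - α·∇
= 2.88 - 0.1·-4.36
= 2.88 + 0.436
= 3.316

3.316


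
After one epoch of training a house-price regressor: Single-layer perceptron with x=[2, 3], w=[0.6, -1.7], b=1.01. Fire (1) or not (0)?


z = (2)·(0.6) + (3)·(-1.7) + 1.01
  = -2.89
step(z) = 0 (z<0)

0


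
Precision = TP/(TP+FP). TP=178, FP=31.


Precision = TP/(TP+FP)
= 178/(178+31)
= 178/209 = 85.17%

85.17%


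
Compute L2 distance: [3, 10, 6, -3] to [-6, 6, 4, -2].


d = √((3+ 6)² + (10-6)² + (6-4)² + (-3+ 2)²)
  = √(81 + 16 + 4 + 1)
  = √102 = 10.0995

10.0995


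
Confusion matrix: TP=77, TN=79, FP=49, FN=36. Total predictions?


Total = TP + TN + FP + FN
= 77 + 79 + 49 + 36
= 241
(Predicted positive: 126, predicted negative: 115)

241


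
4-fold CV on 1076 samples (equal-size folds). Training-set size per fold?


Fold size = 1076/4 = 269
Training per fold = 1076 - 269 = 807

807


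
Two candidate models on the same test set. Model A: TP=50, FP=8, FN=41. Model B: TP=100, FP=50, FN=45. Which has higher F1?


Model A: P=50/58=0.8621, R=50/91=0.5495, F1=2PR/(P+R)=2TP/(2TP+FP+FN)=100/149=0.6711
Model B: P=100/150=0.6667, R=100/145=0.6897, F1=2PR/(P+R)=2TP/(2TP+FP+FN)=200/295=0.678
0.6711 < 0.678 → Model B

Model B


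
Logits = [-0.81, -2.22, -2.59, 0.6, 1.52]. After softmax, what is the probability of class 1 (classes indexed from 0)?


Exponentials: e^-0.81=0.4449, e^-2.22=0.1086, e^-2.59=0.075, e^0.6=1.8221, e^1.52=4.5722
Sum = 7.0228
Softmax = [0.0633, 0.0155, 0.0107, 0.2595, 0.6511]
p[1] = 0.1086/7.0228 = 0.0155

0.0155


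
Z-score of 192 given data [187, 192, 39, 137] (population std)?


μ = 138.75, σ = 61.4751
z = (192 - 138.75)/61.4751 = 0.8662

0.8662


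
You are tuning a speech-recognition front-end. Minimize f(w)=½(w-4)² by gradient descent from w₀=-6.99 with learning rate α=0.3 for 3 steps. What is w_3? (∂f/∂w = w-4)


step 1: grad = -6.99-4 = -10.99; w = -6.99 - 0.3·(-10.99) = -3.693
step 2: grad = -3.693-4 = -7.693; w = -3.693 - 0.3·(-7.693) = -1.3851
step 3: grad = -1.3851-4 = -5.3851; w = -1.3851 - 0.3·(-5.3851) = 0.23043

0.23043


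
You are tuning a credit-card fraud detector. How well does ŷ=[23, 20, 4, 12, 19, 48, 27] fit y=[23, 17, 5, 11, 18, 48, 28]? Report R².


ȳ = 21.4286
SS_res = Σ(y-ŷ)² = 13
SS_tot = Σ(y-ȳ)² = 1161.71
R² = 1 - SS_res/SS_tot = 1 - 0.0112 = 0.9888

0.9888


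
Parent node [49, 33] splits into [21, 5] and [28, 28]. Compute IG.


Parent = [49, 33], H_parent = 0.9724
H_left = 0.7063 (n=26), H_right = 1 (n=56)
H_children = (26/82)·0.7063 + (56/82)·1 = 0.9069
IG = 0.9724 - 0.9069 = 0.0655

0.0655


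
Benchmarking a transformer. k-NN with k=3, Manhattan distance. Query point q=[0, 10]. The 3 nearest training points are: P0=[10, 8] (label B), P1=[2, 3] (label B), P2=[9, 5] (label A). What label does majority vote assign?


d(q,P0) = 12  (label B)
d(q,P1) = 9  (label B)
d(q,P2) = 14  (label A)
Votes: A=1, B=2
Majority → B

B


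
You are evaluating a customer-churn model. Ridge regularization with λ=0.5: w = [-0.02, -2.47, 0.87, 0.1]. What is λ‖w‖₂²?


‖w‖₂² = (-0.02)² + (-2.47)² + (0.87)² + (0.1)²
     = 0.0004 + 6.1009 + 0.7569 + 0.01
     = 6.8682
λ·‖w‖₂² = 0.5·6.8682 = 3.4341

3.4341


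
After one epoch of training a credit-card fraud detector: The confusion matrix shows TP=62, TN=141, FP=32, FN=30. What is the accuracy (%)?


Accuracy = (TP+TN)/(TP+TN+FP+FN)
= (62+141)/(265)
= 203/265 = 76.6%

76.6%


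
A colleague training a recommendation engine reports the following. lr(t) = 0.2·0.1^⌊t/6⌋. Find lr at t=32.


n_drops = ⌊32/6⌋ = 5
lr = 0.2·0.1^5 = 0.2·0.00001 = 0.000002

0.000002


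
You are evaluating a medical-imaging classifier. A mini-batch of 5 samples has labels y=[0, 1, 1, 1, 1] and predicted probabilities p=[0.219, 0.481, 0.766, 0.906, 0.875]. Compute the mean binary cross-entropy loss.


L[0] = -ln(1-0.219) = -ln(0.781) = 0.2472
L[1] = -ln(0.481) = 0.7319
L[2] = -ln(0.766) = 0.2666
L[3] = -ln(0.906) = 0.0987
L[4] = -ln(0.875) = 0.1335
mean = (0.2472 + 0.7319 + 0.2666 + 0.0987 + 0.1335)/5 = 0.2956

0.2956


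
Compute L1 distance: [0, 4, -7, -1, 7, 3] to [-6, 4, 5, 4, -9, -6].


d = |0+ 6| + |4-4| + |-7-5| + |-1-4| + |7+ 9| + |3+ 6|
  = 6 + 0 + 12 + 5 + 16 + 9
  = 48

48


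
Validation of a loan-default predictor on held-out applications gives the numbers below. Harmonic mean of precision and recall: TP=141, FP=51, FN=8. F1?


Precision = 141/192 = 0.7344
Recall = 141/149 = 0.9463
F1 = 2·P·R/(P+R) = 2·TP/(2·TP+FP+FN) = 282/(282+51+8) = 282/341 = 0.827

0.827


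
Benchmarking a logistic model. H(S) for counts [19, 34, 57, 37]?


Probabilities: [19/147, 34/147, 57/147, 37/147] ≈ [0.1293, 0.2313, 0.3878, 0.2517]
H = -((19/147)·log₂(19/147) + (34/147)·log₂(34/147) + (57/147)·log₂(57/147) + (37/147)·log₂(37/147))
  = 1.901 bits

1.901 bits


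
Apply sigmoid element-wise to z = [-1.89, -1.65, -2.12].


σ(-1.89) = 1/(1+e^1.89) = 0.1312
σ(-1.65) = 1/(1+e^1.65) = 0.1611
σ(-2.12) = 1/(1+e^2.12) = 0.1072
result = [0.1312, 0.1611, 0.1072]

[0.1312, 0.1611, 0.1072]


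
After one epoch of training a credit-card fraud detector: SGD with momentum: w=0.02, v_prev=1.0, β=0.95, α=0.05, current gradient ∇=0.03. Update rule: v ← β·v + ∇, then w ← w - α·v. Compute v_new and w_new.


v_new = 0.95·1.0 + 0.03 = 0.95 + 0.03 = 0.98
w_new = 0.02 - 0.05·0.98 = 0.02 - 0.049 = -0.029

v_new=0.98, w_new=-0.029


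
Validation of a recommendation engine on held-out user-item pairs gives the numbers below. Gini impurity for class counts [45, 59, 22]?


Probabilities: [45/126, 59/126, 22/126] ≈ [0.3571, 0.4683, 0.1746]
Σpᵢ² = (2025 + 3481 + 484)/126² = 5990/15876
Gini = 1 - Σpᵢ² = 1 - 5990/15876 = 0.6227

0.6227


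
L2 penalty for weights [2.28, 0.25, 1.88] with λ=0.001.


‖w‖₂² = (2.28)² + (0.25)² + (1.88)²
     = 5.1984 + 0.0625 + 3.5344
     = 8.7953
λ·‖w‖₂² = 0.001·8.7953 = 0.008795

0.008795


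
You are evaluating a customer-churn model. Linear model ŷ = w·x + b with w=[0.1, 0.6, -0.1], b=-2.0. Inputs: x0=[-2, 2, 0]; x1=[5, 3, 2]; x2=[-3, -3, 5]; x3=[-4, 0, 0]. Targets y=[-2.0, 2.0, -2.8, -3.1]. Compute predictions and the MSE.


ŷ0 = (0.1)·(-2) + (0.6)·(2) + (-0.1)·(0) - 2.0 = -1.0
ŷ1 = (0.1)·(5) + (0.6)·(3) + (-0.1)·(2) - 2.0 = 0.1
ŷ2 = (0.1)·(-3) + (0.6)·(-3) + (-0.1)·(5) - 2.0 = -4.6
ŷ3 = (0.1)·(-4) + (0.6)·(0) + (-0.1)·(0) - 2.0 = -2.4
errors² = [1.0, 3.61, 3.24, 0.49]
MSE = 8.3400/4 = 2.085

2.085


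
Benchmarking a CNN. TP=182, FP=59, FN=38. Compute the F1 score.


Precision = 182/241 = 0.7552
Recall = 182/220 = 0.8273
F1 = 2·P·R/(P+R) = 2·TP/(2·TP+FP+FN) = 364/(364+59+38) = 364/461 = 0.7896

0.7896


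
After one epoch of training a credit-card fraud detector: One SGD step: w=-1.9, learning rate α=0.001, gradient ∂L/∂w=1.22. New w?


w_new = w - α·∇
= -1.9 - 0.001·1.22
= -1.9 - 0.00122
= -1.90122

-1.90122


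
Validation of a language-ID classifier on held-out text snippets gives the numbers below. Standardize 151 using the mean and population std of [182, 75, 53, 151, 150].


μ = 122.2, σ = 49.3858
z = (151 - 122.2)/49.3858 = 0.5832

0.5832


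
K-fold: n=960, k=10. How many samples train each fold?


Fold size = 960/10 = 96
Training per fold = 960 - 96 = 864

864


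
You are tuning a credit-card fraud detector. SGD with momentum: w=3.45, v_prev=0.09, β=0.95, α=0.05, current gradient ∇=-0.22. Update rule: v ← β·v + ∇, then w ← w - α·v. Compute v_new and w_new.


v_new = 0.95·0.09 - 0.22 = 0.0855 - 0.22 = -0.1345
w_new = 3.45 - 0.05·-0.1345 = 3.45 + 0.006725 = 3.456725

v_new=-0.1345, w_new=3.456725


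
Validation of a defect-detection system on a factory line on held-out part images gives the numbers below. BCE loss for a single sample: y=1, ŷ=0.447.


BCE = -[y·ln(p) + (1-y)·ln(1-p)]
= -1·ln(0.447) - 0
= -ln(0.447) = 0.8052

0.8052


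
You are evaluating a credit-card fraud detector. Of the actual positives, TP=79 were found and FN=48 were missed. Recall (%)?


Recall = TP/(TP+FN)
= 79/(79+48)
= 79/127 = 62.2%

62.2%


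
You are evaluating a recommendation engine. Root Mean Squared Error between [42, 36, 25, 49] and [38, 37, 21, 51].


MSE = 37/4 = 9.25
RMSE = √(37/4) = 3.0414

3.0414


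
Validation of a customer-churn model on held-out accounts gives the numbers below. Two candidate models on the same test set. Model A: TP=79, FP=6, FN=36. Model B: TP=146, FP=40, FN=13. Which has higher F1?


Model A: P=79/85=0.9294, R=79/115=0.687, F1=2PR/(P+R)=2TP/(2TP+FP+FN)=158/200=0.79
Model B: P=146/186=0.7849, R=146/159=0.9182, F1=2PR/(P+R)=2TP/(2TP+FP+FN)=292/345=0.8464
0.79 < 0.8464 → Model B

Model B


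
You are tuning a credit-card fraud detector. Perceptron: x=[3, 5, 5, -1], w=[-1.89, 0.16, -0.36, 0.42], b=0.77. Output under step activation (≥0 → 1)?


z = (3)·(-1.89) + (5)·(0.16) + (5)·(-0.36) + (-1)·(0.42) + 0.77
  = -6.32
step(z) = 0 (z<0)

0


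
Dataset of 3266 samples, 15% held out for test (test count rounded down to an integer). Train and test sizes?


Test = ⌊3266·15/100⌋ = 489
Train = 3266 - 489 = 2777

Train: 2777, Test: 489


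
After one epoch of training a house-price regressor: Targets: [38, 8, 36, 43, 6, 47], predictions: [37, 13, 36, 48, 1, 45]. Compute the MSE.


Squared errors: (38-37)²=1, (8-13)²=25, (36-36)²=0, (43-48)²=25, (6-1)²=25, (47-45)²=4
Sum = 80
MSE = 80/6 = 40/3

40/3


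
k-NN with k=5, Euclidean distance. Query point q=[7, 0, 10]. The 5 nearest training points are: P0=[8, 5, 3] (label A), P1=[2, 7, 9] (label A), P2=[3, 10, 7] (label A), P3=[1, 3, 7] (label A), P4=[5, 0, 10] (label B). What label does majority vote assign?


d(q,P0) = 8.6603  (label A)
d(q,P1) = 8.6603  (label A)
d(q,P2) = 11.1803  (label A)
d(q,P3) = 7.3485  (label A)
d(q,P4) = 2.0  (label B)
Votes: A=4, B=1
Majority → A

A


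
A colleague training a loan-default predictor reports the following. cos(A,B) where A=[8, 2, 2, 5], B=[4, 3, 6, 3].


A·B = 8·4 + 2·3 + 2·6 + 5·3 = 65
‖A‖ = √97 = 9.8489, ‖B‖ = √70 = 8.3666
cos = 65/(√97·√70) = 65/√6790 = 0.7888

0.7888


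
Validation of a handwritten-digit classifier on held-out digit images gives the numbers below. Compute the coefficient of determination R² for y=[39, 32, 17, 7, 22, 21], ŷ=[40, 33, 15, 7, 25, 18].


ȳ = 23
SS_res = Σ(y-ŷ)² = 24
SS_tot = Σ(y-ȳ)² = 634
R² = 1 - SS_res/SS_tot = 1 - 0.0379 = 0.9621

0.9621


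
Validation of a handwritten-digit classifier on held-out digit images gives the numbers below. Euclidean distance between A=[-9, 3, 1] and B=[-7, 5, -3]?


d = √((-9+ 7)² + (3-5)² + (1+ 3)²)
  = √(4 + 4 + 16)
  = √24 = 4.899

4.899


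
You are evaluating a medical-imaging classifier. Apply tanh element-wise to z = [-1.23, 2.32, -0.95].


tanh(-1.23) = -0.8426
tanh(2.32) = 0.9809
tanh(-0.95) = -0.7398
result = [-0.8426, 0.9809, -0.7398]

[-0.8426, 0.9809, -0.7398]


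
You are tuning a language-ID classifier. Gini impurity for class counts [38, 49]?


Probabilities: [38/87, 49/87] ≈ [0.4368, 0.5632]
Σpᵢ² = (1444 + 2401)/87² = 3845/7569
Gini = 1 - Σpᵢ² = 1 - 3845/7569 = 0.492

0.492


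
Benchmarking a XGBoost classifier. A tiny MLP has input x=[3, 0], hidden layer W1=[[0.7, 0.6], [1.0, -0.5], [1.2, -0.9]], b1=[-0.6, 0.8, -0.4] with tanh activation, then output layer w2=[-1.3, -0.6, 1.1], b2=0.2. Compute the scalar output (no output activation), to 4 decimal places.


z1[0] = (0.7)·(3) + (0.6)·(0) - 0.6 = 1.5
z1[1] = (1.0)·(3) + (-0.5)·(0) + 0.8 = 3.8
z1[2] = (1.2)·(3) + (-0.9)·(0) - 0.4 = 3.2
h = tanh(z1) = [0.9051, 0.999, 0.9967]
output = (-1.3)·(0.9051) + (-0.6)·(0.999) + (1.1)·(0.9967) + 0.2 = -0.4797

-0.4797


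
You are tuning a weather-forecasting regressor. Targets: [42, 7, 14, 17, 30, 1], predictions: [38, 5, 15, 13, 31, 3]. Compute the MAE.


Absolute errors: |42-38|=4, |7-5|=2, |14-15|=1, |17-13|=4, |30-31|=1, |1-3|=2
Sum = 14
MAE = 14/6 = 7/3

7/3


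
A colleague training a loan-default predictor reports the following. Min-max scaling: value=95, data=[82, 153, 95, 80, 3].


min=3, max=153
(95-3)/(153-3) = 92/150 = 0.6133

0.6133


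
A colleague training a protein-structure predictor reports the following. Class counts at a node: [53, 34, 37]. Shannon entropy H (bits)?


Probabilities: [53/124, 34/124, 37/124] ≈ [0.4274, 0.2742, 0.2984]
H = -((53/124)·log₂(53/124) + (34/124)·log₂(34/124) + (37/124)·log₂(37/124))
  = 1.5566 bits

1.5566 bits


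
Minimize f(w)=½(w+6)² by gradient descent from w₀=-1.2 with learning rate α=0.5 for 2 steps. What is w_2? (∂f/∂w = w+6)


step 1: grad = -1.2+6 = 4.8; w = -1.2 - 0.5·(4.8) = -3.6
step 2: grad = -3.6+6 = 2.4; w = -3.6 - 0.5·(2.4) = -4.8

-4.8


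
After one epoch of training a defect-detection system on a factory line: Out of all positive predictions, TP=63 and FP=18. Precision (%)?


Precision = TP/(TP+FP)
= 63/(63+18)
= 63/81 = 77.78%

77.78%


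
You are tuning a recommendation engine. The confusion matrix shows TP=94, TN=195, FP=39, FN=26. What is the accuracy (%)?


Accuracy = (TP+TN)/(TP+TN+FP+FN)
= (94+195)/(354)
= 289/354 = 81.64%

81.64%


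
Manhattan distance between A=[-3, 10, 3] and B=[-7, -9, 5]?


d = |-3+ 7| + |10+ 9| + |3-5|
  = 4 + 19 + 2
  = 25

25


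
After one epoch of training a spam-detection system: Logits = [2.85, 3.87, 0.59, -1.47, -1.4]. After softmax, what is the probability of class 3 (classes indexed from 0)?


Exponentials: e^2.85=17.2878, e^3.87=47.9424, e^0.59=1.804, e^-1.47=0.2299, e^-1.4=0.2466
Sum = 67.5107
Softmax = [0.2561, 0.7101, 0.0267, 0.0034, 0.0037]
p[3] = 0.2299/67.5107 = 0.0034

0.0034


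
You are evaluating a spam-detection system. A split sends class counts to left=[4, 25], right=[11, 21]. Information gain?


Parent = [15, 46], H_parent = 0.8047
H_left = 0.5788 (n=29), H_right = 0.9284 (n=32)
H_children = (29/61)·0.5788 + (32/61)·0.9284 = 0.7622
IG = 0.8047 - 0.7622 = 0.0425

0.0425


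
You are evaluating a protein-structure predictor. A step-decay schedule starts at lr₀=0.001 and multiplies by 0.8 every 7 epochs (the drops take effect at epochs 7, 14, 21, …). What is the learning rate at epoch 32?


n_drops = ⌊32/7⌋ = 4
lr = 0.001·0.8^4 = 0.001·0.4096 = 0.0004096

0.0004096


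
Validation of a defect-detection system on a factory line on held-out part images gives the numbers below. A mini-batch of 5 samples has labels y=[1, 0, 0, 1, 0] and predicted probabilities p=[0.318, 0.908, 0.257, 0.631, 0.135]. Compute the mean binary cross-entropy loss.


L[0] = -ln(0.318) = 1.1457
L[1] = -ln(1-0.908) = -ln(0.092) = 2.386
L[2] = -ln(1-0.257) = -ln(0.743) = 0.2971
L[3] = -ln(0.631) = 0.4604
L[4] = -ln(1-0.135) = -ln(0.865) = 0.145
mean = (1.1457 + 2.386 + 0.2971 + 0.4604 + 0.145)/5 = 0.8868

0.8868


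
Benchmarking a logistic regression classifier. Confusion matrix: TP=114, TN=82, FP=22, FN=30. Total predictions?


Total = TP + TN + FP + FN
= 114 + 82 + 22 + 30
= 248
(Predicted positive: 136, predicted negative: 112)

248


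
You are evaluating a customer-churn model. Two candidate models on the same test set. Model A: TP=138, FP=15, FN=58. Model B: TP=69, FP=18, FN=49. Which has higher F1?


Model A: P=138/153=0.902, R=138/196=0.7041, F1=2PR/(P+R)=2TP/(2TP+FP+FN)=276/349=0.7908
Model B: P=69/87=0.7931, R=69/118=0.5847, F1=2PR/(P+R)=2TP/(2TP+FP+FN)=138/205=0.6732
0.7908 > 0.6732 → Model A

Model A


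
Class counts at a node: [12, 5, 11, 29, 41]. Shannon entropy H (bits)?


Probabilities: [12/98, 5/98, 11/98, 29/98, 41/98] ≈ [0.1224, 0.051, 0.1122, 0.2959, 0.4184]
H = -((12/98)·log₂(12/98) + (5/98)·log₂(5/98) + (11/98)·log₂(11/98) + (29/98)·log₂(29/98) + (41/98)·log₂(41/98))
  = 1.99 bits

1.99 bits


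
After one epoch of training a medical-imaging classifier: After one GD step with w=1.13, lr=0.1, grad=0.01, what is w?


w_new = w - α·∇
= 1.13 - 0.1·0.01
= 1.13 - 0.001
= 1.129

1.129


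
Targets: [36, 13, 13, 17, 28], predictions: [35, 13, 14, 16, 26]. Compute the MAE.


Absolute errors: |36-35|=1, |13-13|=0, |13-14|=1, |17-16|=1, |28-26|=2
Sum = 5
MAE = 5/5 = 1

1


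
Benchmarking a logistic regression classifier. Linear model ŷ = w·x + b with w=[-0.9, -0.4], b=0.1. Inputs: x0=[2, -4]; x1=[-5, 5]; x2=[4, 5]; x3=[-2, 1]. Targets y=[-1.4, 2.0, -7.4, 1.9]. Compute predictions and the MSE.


ŷ0 = (-0.9)·(2) + (-0.4)·(-4) + 0.1 = -0.1
ŷ1 = (-0.9)·(-5) + (-0.4)·(5) + 0.1 = 2.6
ŷ2 = (-0.9)·(4) + (-0.4)·(5) + 0.1 = -5.5
ŷ3 = (-0.9)·(-2) + (-0.4)·(1) + 0.1 = 1.5
errors² = [1.69, 0.36, 3.61, 0.16]
MSE = 5.8200/4 = 1.455

1.455


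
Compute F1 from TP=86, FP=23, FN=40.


Precision = 86/109 = 0.789
Recall = 86/126 = 0.6825
F1 = 2·P·R/(P+R) = 2·TP/(2·TP+FP+FN) = 172/(172+23+40) = 172/235 = 0.7319

0.7319


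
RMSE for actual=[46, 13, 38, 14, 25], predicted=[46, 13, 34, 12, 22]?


MSE = 29/5 = 5.8
RMSE = √(29/5) = 2.4083

2.4083


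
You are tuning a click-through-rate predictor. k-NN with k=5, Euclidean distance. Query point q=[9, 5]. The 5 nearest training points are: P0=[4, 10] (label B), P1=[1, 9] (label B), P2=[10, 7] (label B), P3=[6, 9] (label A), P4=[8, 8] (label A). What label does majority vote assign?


d(q,P0) = 7.0711  (label B)
d(q,P1) = 8.9443  (label B)
d(q,P2) = 2.2361  (label B)
d(q,P3) = 5.0  (label A)
d(q,P4) = 3.1623  (label A)
Votes: A=2, B=3
Majority → B

B


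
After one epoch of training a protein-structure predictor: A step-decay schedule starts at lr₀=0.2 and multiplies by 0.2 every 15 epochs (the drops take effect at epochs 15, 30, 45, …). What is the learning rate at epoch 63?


n_drops = ⌊63/15⌋ = 4
lr = 0.2·0.2^4 = 0.2·0.0016 = 0.00032

0.00032


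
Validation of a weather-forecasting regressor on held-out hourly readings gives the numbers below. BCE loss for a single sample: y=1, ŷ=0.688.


BCE = -[y·ln(p) + (1-y)·ln(1-p)]
= -1·ln(0.688) - 0
= -ln(0.688) = 0.374

0.374


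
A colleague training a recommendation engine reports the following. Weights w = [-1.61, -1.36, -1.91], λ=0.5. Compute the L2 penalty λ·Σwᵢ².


‖w‖₂² = (-1.61)² + (-1.36)² + (-1.91)²
     = 2.5921 + 1.8496 + 3.6481
     = 8.0898
λ·‖w‖₂² = 0.5·8.0898 = 4.0449

4.0449


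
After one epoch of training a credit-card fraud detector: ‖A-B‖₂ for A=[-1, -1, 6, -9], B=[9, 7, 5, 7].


d = √((-1-9)² + (-1-7)² + (6-5)² + (-9-7)²)
  = √(100 + 64 + 1 + 256)
  = √421 = 20.5183

20.5183


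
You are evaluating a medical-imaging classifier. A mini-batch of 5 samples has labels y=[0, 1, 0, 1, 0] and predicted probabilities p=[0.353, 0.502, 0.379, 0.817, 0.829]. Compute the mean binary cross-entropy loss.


L[0] = -ln(1-0.353) = -ln(0.647) = 0.4354
L[1] = -ln(0.502) = 0.6892
L[2] = -ln(1-0.379) = -ln(0.621) = 0.4764
L[3] = -ln(0.817) = 0.2021
L[4] = -ln(1-0.829) = -ln(0.171) = 1.7661
mean = (0.4354 + 0.6892 + 0.4764 + 0.2021 + 1.7661)/5 = 0.7138

0.7138


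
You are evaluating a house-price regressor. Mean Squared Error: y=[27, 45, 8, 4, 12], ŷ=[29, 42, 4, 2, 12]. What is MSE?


Squared errors: (27-29)²=4, (45-42)²=9, (8-4)²=16, (4-2)²=4, (12-12)²=0
Sum = 33
MSE = 33/5 = 33/5

33/5


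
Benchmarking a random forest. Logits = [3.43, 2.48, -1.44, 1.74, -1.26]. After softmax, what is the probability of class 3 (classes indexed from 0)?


Exponentials: e^3.43=30.8766, e^2.48=11.9413, e^-1.44=0.2369, e^1.74=5.6973, e^-1.26=0.2837
Sum = 49.0358
Softmax = [0.6297, 0.2435, 0.0048, 0.1162, 0.0058]
p[3] = 5.6973/49.0358 = 0.1162

0.1162


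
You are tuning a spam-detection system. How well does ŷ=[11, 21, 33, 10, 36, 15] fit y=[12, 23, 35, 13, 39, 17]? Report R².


ȳ = 23.1667
SS_res = Σ(y-ŷ)² = 31
SS_tot = Σ(y-ȳ)² = 656.83
R² = 1 - SS_res/SS_tot = 1 - 0.0472 = 0.9528

0.9528


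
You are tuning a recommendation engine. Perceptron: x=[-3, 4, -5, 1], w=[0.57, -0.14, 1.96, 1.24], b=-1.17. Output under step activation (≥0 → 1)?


z = (-3)·(0.57) + (4)·(-0.14) + (-5)·(1.96) + (1)·(1.24) - 1.17
  = -12.0
step(z) = 0 (z<0)

0


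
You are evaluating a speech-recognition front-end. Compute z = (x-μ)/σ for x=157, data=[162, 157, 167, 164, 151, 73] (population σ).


μ = 145.6667, σ = 32.9022
z = (157 - 145.6667)/32.9022 = 0.3445

0.3445


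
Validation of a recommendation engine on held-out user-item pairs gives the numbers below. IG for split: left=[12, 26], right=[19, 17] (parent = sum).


Parent = [31, 43], H_parent = 0.9809
H_left = 0.8997 (n=38), H_right = 0.9978 (n=36)
H_children = (38/74)·0.8997 + (36/74)·0.9978 = 0.9474
IG = 0.9809 - 0.9474 = 0.0335

0.0335


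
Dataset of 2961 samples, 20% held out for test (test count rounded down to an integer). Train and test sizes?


Test = ⌊2961·20/100⌋ = 592
Train = 2961 - 592 = 2369

Train: 2369, Test: 592


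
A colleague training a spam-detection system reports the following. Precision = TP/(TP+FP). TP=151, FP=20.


Precision = TP/(TP+FP)
= 151/(151+20)
= 151/171 = 88.3%

88.3%


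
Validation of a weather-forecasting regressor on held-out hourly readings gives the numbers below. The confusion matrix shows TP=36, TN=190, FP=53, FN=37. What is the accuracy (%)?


Accuracy = (TP+TN)/(TP+TN+FP+FN)
= (36+190)/(316)
= 226/316 = 71.52%

71.52%


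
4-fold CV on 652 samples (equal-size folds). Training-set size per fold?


Fold size = 652/4 = 163
Training per fold = 652 - 163 = 489

489


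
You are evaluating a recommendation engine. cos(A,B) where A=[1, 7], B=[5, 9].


A·B = 1·5 + 7·9 = 68
‖A‖ = √50 = 7.0711, ‖B‖ = √106 = 10.2956
cos = 68/(√50·√106) = 68/√5300 = 0.9341

0.9341


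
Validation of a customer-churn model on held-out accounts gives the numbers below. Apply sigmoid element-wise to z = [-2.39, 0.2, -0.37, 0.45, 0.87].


σ(-2.39) = 1/(1+e^2.39) = 0.0839
σ(0.2) = 1/(1+e^-0.2) = 0.5498
σ(-0.37) = 1/(1+e^0.37) = 0.4085
σ(0.45) = 1/(1+e^-0.45) = 0.6106
σ(0.87) = 1/(1+e^-0.87) = 0.7047
result = [0.0839, 0.5498, 0.4085, 0.6106, 0.7047]

[0.0839, 0.5498, 0.4085, 0.6106, 0.7047]


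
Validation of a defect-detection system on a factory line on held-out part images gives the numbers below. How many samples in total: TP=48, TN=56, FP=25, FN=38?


Total = TP + TN + FP + FN
= 48 + 56 + 25 + 38
= 167
(Predicted positive: 73, predicted negative: 94)

167


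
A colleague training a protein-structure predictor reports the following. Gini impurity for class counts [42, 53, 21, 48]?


Probabilities: [42/164, 53/164, 21/164, 48/164] ≈ [0.2561, 0.3232, 0.128, 0.2927]
Σpᵢ² = (1764 + 2809 + 441 + 2304)/164² = 7318/26896
Gini = 1 - Σpᵢ² = 1 - 7318/26896 = 0.7279

0.7279


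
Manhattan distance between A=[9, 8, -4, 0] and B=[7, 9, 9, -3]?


d = |9-7| + |8-9| + |-4-9| + |0+ 3|
  = 2 + 1 + 13 + 3
  = 19

19


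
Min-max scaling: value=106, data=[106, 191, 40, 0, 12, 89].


min=0, max=191
(106-0)/(191-0) = 106/191 = 0.555

0.555


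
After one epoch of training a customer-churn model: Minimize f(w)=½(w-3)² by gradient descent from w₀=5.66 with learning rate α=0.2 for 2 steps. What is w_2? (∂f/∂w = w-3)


step 1: grad = 5.66-3 = 2.66; w = 5.66 - 0.2·(2.66) = 5.128
step 2: grad = 5.128-3 = 2.128; w = 5.128 - 0.2·(2.128) = 4.7024

4.7024


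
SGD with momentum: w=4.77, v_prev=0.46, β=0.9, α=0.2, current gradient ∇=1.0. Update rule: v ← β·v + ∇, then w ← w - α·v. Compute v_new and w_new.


v_new = 0.9·0.46 + 1.0 = 0.414 + 1.0 = 1.414
w_new = 4.77 - 0.2·1.414 = 4.77 - 0.2828 = 4.4872

v_new=1.414, w_new=4.4872


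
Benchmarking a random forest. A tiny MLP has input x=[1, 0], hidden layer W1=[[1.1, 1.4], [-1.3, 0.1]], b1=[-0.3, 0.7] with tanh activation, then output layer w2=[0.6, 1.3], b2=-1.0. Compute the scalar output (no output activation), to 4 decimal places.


z1[0] = (1.1)·(1) + (1.4)·(0) - 0.3 = 0.8
z1[1] = (-1.3)·(1) + (0.1)·(0) + 0.7 = -0.6
h = tanh(z1) = [0.664, -0.537]
output = (0.6)·(0.664) + (1.3)·(-0.537) - 1.0 = -1.2997

-1.2997


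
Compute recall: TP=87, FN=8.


Recall = TP/(TP+FN)
= 87/(87+8)
= 87/95 = 91.58%

91.58%


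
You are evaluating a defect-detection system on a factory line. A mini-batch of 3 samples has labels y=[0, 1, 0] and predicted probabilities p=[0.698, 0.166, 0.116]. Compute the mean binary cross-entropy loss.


L[0] = -ln(1-0.698) = -ln(0.302) = 1.1973
L[1] = -ln(0.166) = 1.7958
L[2] = -ln(1-0.116) = -ln(0.884) = 0.1233
mean = (1.1973 + 1.7958 + 0.1233)/3 = 1.0388

1.0388


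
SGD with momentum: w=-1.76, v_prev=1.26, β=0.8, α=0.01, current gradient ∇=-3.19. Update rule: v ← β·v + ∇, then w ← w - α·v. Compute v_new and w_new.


v_new = 0.8·1.26 - 3.19 = 1.008 - 3.19 = -2.182
w_new = -1.76 - 0.01·-2.182 = -1.76 + 0.02182 = -1.73818

v_new=-2.182, w_new=-1.73818


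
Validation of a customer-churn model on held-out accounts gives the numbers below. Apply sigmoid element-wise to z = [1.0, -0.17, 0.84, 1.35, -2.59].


σ(1.0) = 1/(1+e^-1.0) = 0.7311
σ(-0.17) = 1/(1+e^0.17) = 0.4576
σ(0.84) = 1/(1+e^-0.84) = 0.6985
σ(1.35) = 1/(1+e^-1.35) = 0.7941
σ(-2.59) = 1/(1+e^2.59) = 0.0698
result = [0.7311, 0.4576, 0.6985, 0.7941, 0.0698]

[0.7311, 0.4576, 0.6985, 0.7941, 0.0698]


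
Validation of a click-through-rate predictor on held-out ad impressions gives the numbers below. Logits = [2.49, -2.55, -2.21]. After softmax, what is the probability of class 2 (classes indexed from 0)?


Exponentials: e^2.49=12.0613, e^-2.55=0.0781, e^-2.21=0.1097
Sum = 12.2491
Softmax = [0.9847, 0.0064, 0.009]
p[2] = 0.1097/12.2491 = 0.009

0.009


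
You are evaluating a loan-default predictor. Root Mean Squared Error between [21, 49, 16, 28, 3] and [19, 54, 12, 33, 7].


MSE = 86/5 = 17.2
RMSE = √(86/5) = 4.1473

4.1473


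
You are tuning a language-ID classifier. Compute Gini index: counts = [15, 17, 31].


Probabilities: [15/63, 17/63, 31/63] ≈ [0.2381, 0.2698, 0.4921]
Σpᵢ² = (225 + 289 + 961)/63² = 1475/3969
Gini = 1 - Σpᵢ² = 1 - 1475/3969 = 0.6284

0.6284


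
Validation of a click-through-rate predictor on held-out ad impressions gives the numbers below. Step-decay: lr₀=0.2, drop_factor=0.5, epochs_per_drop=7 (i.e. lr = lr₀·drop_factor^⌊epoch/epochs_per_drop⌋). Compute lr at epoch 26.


n_drops = ⌊26/7⌋ = 3
lr = 0.2·0.5^3 = 0.2·0.125 = 0.025

0.025


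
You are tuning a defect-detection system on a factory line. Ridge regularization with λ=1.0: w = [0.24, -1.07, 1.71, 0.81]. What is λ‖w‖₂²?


‖w‖₂² = (0.24)² + (-1.07)² + (1.71)² + (0.81)²
     = 0.0576 + 1.1449 + 2.9241 + 0.6561
     = 4.7827
λ·‖w‖₂² = 1.0·4.7827 = 4.7827

4.7827


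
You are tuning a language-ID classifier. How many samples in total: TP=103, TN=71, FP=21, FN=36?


Total = TP + TN + FP + FN
= 103 + 71 + 21 + 36
= 231
(Predicted positive: 124, predicted negative: 107)

231


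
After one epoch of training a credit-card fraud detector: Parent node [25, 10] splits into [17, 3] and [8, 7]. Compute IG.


Parent = [25, 10], H_parent = 0.8631
H_left = 0.6098 (n=20), H_right = 0.9968 (n=15)
H_children = (20/35)·0.6098 + (15/35)·0.9968 = 0.7757
IG = 0.8631 - 0.7757 = 0.0874

0.0874


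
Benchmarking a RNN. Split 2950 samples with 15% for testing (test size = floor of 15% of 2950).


Test = ⌊2950·15/100⌋ = 442
Train = 2950 - 442 = 2508

Train: 2508, Test: 442


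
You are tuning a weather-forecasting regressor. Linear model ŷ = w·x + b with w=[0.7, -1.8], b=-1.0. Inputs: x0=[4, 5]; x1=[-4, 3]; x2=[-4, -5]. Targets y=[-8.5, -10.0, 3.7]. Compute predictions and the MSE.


ŷ0 = (0.7)·(4) + (-1.8)·(5) - 1.0 = -7.2
ŷ1 = (0.7)·(-4) + (-1.8)·(3) - 1.0 = -9.2
ŷ2 = (0.7)·(-4) + (-1.8)·(-5) - 1.0 = 5.2
errors² = [1.69, 0.64, 2.25]
MSE = 4.5800/3 = 1.5267

1.5267


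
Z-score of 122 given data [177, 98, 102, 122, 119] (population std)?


μ = 123.6, σ = 28.2744
z = (122 - 123.6)/28.2744 = -0.0566

-0.0566


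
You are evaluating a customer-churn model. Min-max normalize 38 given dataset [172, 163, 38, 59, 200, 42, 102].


min=38, max=200
(38-38)/(200-38) = 0/162 = 0.0

0.0
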